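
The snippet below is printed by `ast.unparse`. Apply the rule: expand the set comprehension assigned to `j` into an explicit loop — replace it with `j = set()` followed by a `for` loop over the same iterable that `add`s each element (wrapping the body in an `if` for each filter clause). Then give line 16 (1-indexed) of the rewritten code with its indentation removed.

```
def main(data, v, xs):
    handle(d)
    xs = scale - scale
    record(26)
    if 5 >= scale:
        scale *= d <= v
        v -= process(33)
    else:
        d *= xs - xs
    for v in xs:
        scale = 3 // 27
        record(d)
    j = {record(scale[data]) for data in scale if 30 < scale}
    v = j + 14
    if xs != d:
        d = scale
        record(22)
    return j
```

j.add(record(scale[data]))

Transformed code:
def main(data, v, xs):
    handle(d)
    xs = scale - scale
    record(26)
    if 5 >= scale:
        scale *= d <= v
        v -= process(33)
    else:
        d *= xs - xs
    for v in xs:
        scale = 3 // 27
        record(d)
    j = set()
    for data in scale:
        if 30 < scale:
            j.add(record(scale[data]))
    v = j + 14
    if xs != d:
        d = scale
        record(22)
    return j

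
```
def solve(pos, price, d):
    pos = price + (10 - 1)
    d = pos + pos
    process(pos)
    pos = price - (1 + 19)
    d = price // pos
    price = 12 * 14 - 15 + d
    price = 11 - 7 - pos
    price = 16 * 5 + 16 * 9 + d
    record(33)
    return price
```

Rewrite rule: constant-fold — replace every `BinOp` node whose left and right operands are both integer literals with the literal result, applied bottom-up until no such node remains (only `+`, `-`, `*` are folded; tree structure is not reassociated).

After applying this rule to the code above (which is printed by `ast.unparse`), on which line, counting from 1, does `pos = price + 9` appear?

2

Transformed code:
def solve(pos, price, d):
    pos = price + 9
    d = pos + pos
    process(pos)
    pos = price - 20
    d = price // pos
    price = 153 + d
    price = 4 - pos
    price = 224 + d
    record(33)
    return price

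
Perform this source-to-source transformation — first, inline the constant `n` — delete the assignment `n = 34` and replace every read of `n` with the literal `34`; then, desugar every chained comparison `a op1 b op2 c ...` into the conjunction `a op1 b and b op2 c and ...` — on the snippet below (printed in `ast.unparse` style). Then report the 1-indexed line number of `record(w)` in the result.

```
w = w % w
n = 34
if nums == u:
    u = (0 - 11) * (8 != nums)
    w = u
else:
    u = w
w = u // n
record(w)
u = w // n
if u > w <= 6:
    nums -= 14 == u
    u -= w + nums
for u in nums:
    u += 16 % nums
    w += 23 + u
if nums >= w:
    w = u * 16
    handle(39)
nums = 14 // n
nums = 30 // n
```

Transformed code:
w = w % w
if nums == u:
    u = (0 - 11) * (8 != nums)
    w = u
else:
    u = w
w = u // 34
record(w)
u = w // 34
if u > w and w <= 6:
    nums -= 14 == u
    u -= w + nums
for u in nums:
    u += 16 % nums
    w += 23 + u
if nums >= w:
    w = u * 16
    handle(39)
nums = 14 // 34
nums = 30 // 34

8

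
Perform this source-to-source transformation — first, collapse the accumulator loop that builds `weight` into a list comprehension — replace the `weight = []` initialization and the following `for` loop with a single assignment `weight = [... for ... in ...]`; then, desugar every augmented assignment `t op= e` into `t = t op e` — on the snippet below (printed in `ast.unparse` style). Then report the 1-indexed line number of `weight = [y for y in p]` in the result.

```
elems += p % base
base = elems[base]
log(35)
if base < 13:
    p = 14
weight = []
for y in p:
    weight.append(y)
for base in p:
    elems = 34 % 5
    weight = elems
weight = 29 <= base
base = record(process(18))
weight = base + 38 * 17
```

Transformed code:
elems = elems + p % base
base = elems[base]
log(35)
if base < 13:
    p = 14
weight = [y for y in p]
for base in p:
    elems = 34 % 5
    weight = elems
weight = 29 <= base
base = record(process(18))
weight = base + 38 * 17

6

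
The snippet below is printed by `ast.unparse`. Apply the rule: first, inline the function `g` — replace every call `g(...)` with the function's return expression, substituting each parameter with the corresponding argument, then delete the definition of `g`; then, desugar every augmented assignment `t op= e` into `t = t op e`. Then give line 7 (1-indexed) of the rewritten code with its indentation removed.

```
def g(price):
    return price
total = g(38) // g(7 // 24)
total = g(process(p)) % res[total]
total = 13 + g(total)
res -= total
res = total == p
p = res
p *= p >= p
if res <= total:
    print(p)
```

p = p * (p >= p)

Transformed code:
total = 38 // (7 // 24)
total = process(p) % res[total]
total = 13 + total
res = res - total
res = total == p
p = res
p = p * (p >= p)
if res <= total:
    print(p)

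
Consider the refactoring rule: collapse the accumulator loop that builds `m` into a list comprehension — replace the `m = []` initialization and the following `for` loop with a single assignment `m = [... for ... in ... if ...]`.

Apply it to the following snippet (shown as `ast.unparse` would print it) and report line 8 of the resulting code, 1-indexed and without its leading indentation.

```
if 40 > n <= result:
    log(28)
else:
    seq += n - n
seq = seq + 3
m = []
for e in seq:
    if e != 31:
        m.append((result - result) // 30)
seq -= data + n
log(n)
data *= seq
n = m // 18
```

log(n)

Transformed code:
if 40 > n <= result:
    log(28)
else:
    seq += n - n
seq = seq + 3
m = [(result - result) // 30 for e in seq if e != 31]
seq -= data + n
log(n)
data *= seq
n = m // 18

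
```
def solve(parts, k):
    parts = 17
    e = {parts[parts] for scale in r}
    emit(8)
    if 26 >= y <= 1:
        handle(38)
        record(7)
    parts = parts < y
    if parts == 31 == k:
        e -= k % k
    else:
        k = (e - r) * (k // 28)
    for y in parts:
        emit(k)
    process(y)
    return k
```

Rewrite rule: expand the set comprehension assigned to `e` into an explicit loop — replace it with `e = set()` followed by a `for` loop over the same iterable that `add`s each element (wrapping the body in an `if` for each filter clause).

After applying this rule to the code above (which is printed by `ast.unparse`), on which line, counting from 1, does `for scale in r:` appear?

4

Transformed code:
def solve(parts, k):
    parts = 17
    e = set()
    for scale in r:
        e.add(parts[parts])
    emit(8)
    if 26 >= y <= 1:
        handle(38)
        record(7)
    parts = parts < y
    if parts == 31 == k:
        e -= k % k
    else:
        k = (e - r) * (k // 28)
    for y in parts:
        emit(k)
    process(y)
    return k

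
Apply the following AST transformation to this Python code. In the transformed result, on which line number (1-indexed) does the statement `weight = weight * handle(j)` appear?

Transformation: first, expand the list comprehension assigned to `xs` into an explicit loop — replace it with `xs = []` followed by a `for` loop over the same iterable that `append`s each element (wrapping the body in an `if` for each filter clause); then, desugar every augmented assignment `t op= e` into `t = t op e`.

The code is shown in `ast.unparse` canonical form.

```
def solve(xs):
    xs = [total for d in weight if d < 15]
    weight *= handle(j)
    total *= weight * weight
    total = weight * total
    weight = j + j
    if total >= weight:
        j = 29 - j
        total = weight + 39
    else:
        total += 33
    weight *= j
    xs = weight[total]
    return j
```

Transformed code:
def solve(xs):
    xs = []
    for d in weight:
        if d < 15:
            xs.append(total)
    weight = weight * handle(j)
    total = total * (weight * weight)
    total = weight * total
    weight = j + j
    if total >= weight:
        j = 29 - j
        total = weight + 39
    else:
        total = total + 33
    weight = weight * j
    xs = weight[total]
    return j

6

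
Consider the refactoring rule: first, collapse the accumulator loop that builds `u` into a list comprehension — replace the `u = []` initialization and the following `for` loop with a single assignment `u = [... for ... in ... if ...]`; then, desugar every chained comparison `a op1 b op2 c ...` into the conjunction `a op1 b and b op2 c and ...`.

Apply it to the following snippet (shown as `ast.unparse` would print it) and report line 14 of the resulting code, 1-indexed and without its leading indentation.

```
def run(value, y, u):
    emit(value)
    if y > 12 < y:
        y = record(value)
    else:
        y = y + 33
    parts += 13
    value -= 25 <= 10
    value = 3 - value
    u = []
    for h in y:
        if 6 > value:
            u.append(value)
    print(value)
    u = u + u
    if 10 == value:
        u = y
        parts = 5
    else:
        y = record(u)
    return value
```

Transformed code:
def run(value, y, u):
    emit(value)
    if y > 12 and 12 < y:
        y = record(value)
    else:
        y = y + 33
    parts += 13
    value -= 25 <= 10
    value = 3 - value
    u = [value for h in y if 6 > value]
    print(value)
    u = u + u
    if 10 == value:
        u = y
        parts = 5
    else:
        y = record(u)
    return value

u = y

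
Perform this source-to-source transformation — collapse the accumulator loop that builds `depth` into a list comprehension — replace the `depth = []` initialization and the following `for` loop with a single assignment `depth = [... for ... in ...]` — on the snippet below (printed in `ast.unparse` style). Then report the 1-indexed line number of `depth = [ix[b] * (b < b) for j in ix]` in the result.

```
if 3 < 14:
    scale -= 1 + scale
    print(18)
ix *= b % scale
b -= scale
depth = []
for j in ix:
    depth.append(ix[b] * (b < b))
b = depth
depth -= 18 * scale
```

6

Transformed code:
if 3 < 14:
    scale -= 1 + scale
    print(18)
ix *= b % scale
b -= scale
depth = [ix[b] * (b < b) for j in ix]
b = depth
depth -= 18 * scale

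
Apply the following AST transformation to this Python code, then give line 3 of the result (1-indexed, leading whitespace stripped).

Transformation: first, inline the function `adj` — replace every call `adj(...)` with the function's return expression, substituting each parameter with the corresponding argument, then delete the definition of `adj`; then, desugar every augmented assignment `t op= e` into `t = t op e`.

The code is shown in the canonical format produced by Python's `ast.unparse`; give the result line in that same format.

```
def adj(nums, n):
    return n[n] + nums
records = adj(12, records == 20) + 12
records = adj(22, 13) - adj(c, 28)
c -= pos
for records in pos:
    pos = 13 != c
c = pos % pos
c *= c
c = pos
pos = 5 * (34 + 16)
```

Transformed code:
records = (records == 20)[records == 20] + 12 + 12
records = 13[13] + 22 - (28[28] + c)
c = c - pos
for records in pos:
    pos = 13 != c
c = pos % pos
c = c * c
c = pos
pos = 5 * (34 + 16)

c = c - pos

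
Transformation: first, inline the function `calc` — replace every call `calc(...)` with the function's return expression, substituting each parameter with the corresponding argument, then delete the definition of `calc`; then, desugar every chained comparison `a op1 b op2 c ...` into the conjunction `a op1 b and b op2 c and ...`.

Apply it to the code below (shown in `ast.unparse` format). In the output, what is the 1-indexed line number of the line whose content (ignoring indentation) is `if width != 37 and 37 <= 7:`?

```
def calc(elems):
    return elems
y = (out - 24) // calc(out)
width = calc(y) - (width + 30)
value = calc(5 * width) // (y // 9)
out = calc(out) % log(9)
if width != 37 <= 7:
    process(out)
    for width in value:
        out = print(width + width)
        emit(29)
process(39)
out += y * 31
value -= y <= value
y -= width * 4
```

5

Transformed code:
y = (out - 24) // out
width = y - (width + 30)
value = 5 * width // (y // 9)
out = out % log(9)
if width != 37 and 37 <= 7:
    process(out)
    for width in value:
        out = print(width + width)
        emit(29)
process(39)
out += y * 31
value -= y <= value
y -= width * 4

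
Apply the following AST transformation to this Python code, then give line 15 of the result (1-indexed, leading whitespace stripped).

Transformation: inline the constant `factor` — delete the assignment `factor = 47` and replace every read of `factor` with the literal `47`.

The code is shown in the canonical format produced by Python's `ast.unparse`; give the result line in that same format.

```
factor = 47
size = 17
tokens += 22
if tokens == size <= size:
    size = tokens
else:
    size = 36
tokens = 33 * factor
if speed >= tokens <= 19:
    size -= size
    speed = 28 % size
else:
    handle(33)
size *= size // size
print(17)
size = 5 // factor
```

Transformed code:
size = 17
tokens += 22
if tokens == size <= size:
    size = tokens
else:
    size = 36
tokens = 33 * 47
if speed >= tokens <= 19:
    size -= size
    speed = 28 % size
else:
    handle(33)
size *= size // size
print(17)
size = 5 // 47

size = 5 // 47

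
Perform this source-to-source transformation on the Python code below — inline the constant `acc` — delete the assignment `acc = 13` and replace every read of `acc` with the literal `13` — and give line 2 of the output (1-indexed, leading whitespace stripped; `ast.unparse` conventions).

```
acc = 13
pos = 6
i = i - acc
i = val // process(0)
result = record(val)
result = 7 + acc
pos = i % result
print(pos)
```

i = i - 13

Transformed code:
pos = 6
i = i - 13
i = val // process(0)
result = record(val)
result = 7 + 13
pos = i % result
print(pos)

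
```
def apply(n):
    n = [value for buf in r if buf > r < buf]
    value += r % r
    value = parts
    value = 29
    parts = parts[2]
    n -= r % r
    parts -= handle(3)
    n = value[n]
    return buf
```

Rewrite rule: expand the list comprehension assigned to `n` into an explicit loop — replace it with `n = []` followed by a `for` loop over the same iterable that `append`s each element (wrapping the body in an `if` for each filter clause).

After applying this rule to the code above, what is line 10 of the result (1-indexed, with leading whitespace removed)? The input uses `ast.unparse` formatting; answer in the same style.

n -= r % r

Transformed code:
def apply(n):
    n = []
    for buf in r:
        if buf > r < buf:
            n.append(value)
    value += r % r
    value = parts
    value = 29
    parts = parts[2]
    n -= r % r
    parts -= handle(3)
    n = value[n]
    return buf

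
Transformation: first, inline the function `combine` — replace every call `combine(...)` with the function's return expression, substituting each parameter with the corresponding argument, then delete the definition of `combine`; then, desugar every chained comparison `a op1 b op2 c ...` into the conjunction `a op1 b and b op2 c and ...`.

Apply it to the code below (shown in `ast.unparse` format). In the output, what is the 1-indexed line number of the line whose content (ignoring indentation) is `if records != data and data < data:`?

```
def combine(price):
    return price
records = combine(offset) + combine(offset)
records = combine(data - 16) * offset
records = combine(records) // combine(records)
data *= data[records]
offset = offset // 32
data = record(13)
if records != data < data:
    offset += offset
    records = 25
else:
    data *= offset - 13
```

7

Transformed code:
records = offset + offset
records = (data - 16) * offset
records = records // records
data *= data[records]
offset = offset // 32
data = record(13)
if records != data and data < data:
    offset += offset
    records = 25
else:
    data *= offset - 13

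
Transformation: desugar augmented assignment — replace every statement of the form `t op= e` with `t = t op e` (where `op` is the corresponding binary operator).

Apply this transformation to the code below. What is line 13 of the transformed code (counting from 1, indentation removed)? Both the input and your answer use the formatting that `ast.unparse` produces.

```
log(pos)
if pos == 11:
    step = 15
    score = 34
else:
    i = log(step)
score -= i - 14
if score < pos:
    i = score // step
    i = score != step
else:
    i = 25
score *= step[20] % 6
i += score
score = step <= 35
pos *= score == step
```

Transformed code:
log(pos)
if pos == 11:
    step = 15
    score = 34
else:
    i = log(step)
score = score - (i - 14)
if score < pos:
    i = score // step
    i = score != step
else:
    i = 25
score = score * (step[20] % 6)
i = i + score
score = step <= 35
pos = pos * (score == step)

score = score * (step[20] % 6)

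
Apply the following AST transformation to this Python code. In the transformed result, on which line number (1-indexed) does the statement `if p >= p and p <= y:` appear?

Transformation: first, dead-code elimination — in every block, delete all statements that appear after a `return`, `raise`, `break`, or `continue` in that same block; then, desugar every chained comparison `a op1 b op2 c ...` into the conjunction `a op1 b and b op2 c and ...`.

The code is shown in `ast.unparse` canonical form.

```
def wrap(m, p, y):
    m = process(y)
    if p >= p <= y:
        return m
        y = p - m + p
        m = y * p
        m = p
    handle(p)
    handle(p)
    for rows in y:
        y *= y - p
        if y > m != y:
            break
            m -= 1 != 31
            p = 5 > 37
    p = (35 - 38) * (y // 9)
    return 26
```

3

Transformed code:
def wrap(m, p, y):
    m = process(y)
    if p >= p and p <= y:
        return m
    handle(p)
    handle(p)
    for rows in y:
        y *= y - p
        if y > m and m != y:
            break
    p = (35 - 38) * (y // 9)
    return 26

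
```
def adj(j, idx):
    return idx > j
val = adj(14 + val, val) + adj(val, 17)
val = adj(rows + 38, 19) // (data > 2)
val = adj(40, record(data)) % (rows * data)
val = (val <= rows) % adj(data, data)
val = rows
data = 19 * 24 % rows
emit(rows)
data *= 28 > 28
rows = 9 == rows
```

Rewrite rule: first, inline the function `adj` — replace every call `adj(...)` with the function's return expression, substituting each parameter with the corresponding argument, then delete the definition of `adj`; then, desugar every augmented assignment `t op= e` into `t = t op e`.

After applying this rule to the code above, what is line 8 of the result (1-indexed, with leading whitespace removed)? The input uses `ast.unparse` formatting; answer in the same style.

data = data * (28 > 28)

Transformed code:
val = (val > 14 + val) + (17 > val)
val = (19 > rows + 38) // (data > 2)
val = (record(data) > 40) % (rows * data)
val = (val <= rows) % (data > data)
val = rows
data = 19 * 24 % rows
emit(rows)
data = data * (28 > 28)
rows = 9 == rows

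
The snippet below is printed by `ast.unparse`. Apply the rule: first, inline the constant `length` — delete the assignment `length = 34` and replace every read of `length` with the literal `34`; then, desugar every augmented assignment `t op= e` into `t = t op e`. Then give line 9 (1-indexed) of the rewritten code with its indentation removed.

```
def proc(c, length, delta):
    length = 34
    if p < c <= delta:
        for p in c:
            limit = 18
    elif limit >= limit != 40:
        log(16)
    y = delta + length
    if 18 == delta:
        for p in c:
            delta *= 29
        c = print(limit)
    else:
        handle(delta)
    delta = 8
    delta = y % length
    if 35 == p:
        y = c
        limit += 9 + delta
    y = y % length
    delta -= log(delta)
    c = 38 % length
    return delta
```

Transformed code:
def proc(c, length, delta):
    if p < c <= delta:
        for p in c:
            limit = 18
    elif limit >= limit != 40:
        log(16)
    y = delta + 34
    if 18 == delta:
        for p in c:
            delta = delta * 29
        c = print(limit)
    else:
        handle(delta)
    delta = 8
    delta = y % 34
    if 35 == p:
        y = c
        limit = limit + (9 + delta)
    y = y % 34
    delta = delta - log(delta)
    c = 38 % 34
    return delta

for p in c:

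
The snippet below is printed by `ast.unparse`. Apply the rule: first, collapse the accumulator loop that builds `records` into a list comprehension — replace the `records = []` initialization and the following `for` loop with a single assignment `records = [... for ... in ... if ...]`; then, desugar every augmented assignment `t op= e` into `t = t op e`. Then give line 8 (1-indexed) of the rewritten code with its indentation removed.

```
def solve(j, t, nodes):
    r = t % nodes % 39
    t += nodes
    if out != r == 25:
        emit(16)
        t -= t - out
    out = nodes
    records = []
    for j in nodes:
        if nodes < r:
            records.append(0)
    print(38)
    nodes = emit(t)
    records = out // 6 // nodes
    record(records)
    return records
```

Transformed code:
def solve(j, t, nodes):
    r = t % nodes % 39
    t = t + nodes
    if out != r == 25:
        emit(16)
        t = t - (t - out)
    out = nodes
    records = [0 for j in nodes if nodes < r]
    print(38)
    nodes = emit(t)
    records = out // 6 // nodes
    record(records)
    return records

records = [0 for j in nodes if nodes < r]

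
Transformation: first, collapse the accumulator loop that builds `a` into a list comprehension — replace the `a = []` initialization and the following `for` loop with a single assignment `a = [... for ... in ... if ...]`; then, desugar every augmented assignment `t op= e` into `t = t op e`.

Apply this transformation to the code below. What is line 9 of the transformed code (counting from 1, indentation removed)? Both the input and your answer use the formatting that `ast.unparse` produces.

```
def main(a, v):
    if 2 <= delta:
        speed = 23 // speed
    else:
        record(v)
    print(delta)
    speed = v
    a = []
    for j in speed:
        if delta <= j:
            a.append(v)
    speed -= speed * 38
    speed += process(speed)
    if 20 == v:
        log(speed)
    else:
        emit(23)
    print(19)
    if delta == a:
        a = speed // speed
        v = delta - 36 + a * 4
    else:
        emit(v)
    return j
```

speed = speed - speed * 38

Transformed code:
def main(a, v):
    if 2 <= delta:
        speed = 23 // speed
    else:
        record(v)
    print(delta)
    speed = v
    a = [v for j in speed if delta <= j]
    speed = speed - speed * 38
    speed = speed + process(speed)
    if 20 == v:
        log(speed)
    else:
        emit(23)
    print(19)
    if delta == a:
        a = speed // speed
        v = delta - 36 + a * 4
    else:
        emit(v)
    return j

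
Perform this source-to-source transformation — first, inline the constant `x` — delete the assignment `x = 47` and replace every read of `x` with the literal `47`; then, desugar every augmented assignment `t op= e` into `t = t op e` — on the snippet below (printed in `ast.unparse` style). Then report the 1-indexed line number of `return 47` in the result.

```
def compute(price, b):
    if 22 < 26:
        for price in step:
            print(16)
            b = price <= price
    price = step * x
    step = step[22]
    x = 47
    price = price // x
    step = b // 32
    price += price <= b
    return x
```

11

Transformed code:
def compute(price, b):
    if 22 < 26:
        for price in step:
            print(16)
            b = price <= price
    price = step * 47
    step = step[22]
    price = price // 47
    step = b // 32
    price = price + (price <= b)
    return 47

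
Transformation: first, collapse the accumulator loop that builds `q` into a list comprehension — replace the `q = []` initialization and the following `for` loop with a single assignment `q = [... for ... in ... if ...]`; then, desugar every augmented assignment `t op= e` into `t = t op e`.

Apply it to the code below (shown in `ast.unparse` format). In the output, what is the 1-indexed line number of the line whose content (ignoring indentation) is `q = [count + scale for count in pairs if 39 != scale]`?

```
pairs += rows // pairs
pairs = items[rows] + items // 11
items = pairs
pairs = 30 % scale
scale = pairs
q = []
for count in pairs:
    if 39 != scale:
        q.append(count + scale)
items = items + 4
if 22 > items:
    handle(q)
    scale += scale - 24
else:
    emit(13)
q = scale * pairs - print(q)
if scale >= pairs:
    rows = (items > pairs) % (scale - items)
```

Transformed code:
pairs = pairs + rows // pairs
pairs = items[rows] + items // 11
items = pairs
pairs = 30 % scale
scale = pairs
q = [count + scale for count in pairs if 39 != scale]
items = items + 4
if 22 > items:
    handle(q)
    scale = scale + (scale - 24)
else:
    emit(13)
q = scale * pairs - print(q)
if scale >= pairs:
    rows = (items > pairs) % (scale - items)

6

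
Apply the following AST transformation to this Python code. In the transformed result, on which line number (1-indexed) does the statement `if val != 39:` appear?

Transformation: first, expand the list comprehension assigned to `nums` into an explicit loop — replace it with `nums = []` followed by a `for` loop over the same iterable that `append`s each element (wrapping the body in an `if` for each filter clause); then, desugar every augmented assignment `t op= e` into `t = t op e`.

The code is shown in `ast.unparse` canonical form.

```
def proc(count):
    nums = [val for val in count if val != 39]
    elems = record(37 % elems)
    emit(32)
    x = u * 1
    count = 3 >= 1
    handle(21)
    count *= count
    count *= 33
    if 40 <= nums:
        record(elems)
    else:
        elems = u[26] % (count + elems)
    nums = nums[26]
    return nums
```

4

Transformed code:
def proc(count):
    nums = []
    for val in count:
        if val != 39:
            nums.append(val)
    elems = record(37 % elems)
    emit(32)
    x = u * 1
    count = 3 >= 1
    handle(21)
    count = count * count
    count = count * 33
    if 40 <= nums:
        record(elems)
    else:
        elems = u[26] % (count + elems)
    nums = nums[26]
    return nums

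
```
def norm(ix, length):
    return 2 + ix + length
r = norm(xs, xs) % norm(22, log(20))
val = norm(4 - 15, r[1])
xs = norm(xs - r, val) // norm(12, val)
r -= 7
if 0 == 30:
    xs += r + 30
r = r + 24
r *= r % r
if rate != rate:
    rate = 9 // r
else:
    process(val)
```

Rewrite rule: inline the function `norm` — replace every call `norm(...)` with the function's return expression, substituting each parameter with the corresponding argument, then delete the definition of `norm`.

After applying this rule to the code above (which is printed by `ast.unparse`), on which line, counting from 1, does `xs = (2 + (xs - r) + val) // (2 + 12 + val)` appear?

3

Transformed code:
r = (2 + xs + xs) % (2 + 22 + log(20))
val = 2 + (4 - 15) + r[1]
xs = (2 + (xs - r) + val) // (2 + 12 + val)
r -= 7
if 0 == 30:
    xs += r + 30
r = r + 24
r *= r % r
if rate != rate:
    rate = 9 // r
else:
    process(val)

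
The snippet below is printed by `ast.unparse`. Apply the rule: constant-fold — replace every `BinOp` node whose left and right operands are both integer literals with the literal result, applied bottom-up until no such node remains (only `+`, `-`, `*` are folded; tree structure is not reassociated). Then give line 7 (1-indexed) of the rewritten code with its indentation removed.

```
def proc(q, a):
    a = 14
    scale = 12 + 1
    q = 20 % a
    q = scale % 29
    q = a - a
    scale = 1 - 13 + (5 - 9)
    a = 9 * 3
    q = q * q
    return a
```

Transformed code:
def proc(q, a):
    a = 14
    scale = 13
    q = 20 % a
    q = scale % 29
    q = a - a
    scale = -16
    a = 27
    q = q * q
    return a

scale = -16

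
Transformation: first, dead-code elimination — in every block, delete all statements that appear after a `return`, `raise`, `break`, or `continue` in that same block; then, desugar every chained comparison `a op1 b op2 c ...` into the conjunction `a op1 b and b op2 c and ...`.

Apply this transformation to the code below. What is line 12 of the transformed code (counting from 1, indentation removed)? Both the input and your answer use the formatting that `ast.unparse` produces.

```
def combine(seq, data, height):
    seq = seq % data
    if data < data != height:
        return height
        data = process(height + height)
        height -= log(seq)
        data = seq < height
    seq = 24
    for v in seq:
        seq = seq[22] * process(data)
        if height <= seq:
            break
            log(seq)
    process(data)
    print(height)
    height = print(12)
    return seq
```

height = print(12)

Transformed code:
def combine(seq, data, height):
    seq = seq % data
    if data < data and data != height:
        return height
    seq = 24
    for v in seq:
        seq = seq[22] * process(data)
        if height <= seq:
            break
    process(data)
    print(height)
    height = print(12)
    return seq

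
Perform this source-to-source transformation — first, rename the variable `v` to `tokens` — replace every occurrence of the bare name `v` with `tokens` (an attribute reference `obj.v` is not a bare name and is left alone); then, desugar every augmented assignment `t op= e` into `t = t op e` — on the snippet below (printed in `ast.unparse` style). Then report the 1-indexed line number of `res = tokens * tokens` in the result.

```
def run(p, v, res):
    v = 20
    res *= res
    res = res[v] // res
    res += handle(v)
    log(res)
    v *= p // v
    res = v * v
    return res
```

8

Transformed code:
def run(p, tokens, res):
    tokens = 20
    res = res * res
    res = res[tokens] // res
    res = res + handle(tokens)
    log(res)
    tokens = tokens * (p // tokens)
    res = tokens * tokens
    return res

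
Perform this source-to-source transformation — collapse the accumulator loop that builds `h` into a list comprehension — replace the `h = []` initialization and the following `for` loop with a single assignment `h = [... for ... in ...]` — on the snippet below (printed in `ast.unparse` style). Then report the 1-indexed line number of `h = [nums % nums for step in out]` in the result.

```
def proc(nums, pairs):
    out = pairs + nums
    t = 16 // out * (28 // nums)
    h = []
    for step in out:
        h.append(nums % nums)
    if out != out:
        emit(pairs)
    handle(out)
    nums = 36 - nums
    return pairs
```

4

Transformed code:
def proc(nums, pairs):
    out = pairs + nums
    t = 16 // out * (28 // nums)
    h = [nums % nums for step in out]
    if out != out:
        emit(pairs)
    handle(out)
    nums = 36 - nums
    return pairs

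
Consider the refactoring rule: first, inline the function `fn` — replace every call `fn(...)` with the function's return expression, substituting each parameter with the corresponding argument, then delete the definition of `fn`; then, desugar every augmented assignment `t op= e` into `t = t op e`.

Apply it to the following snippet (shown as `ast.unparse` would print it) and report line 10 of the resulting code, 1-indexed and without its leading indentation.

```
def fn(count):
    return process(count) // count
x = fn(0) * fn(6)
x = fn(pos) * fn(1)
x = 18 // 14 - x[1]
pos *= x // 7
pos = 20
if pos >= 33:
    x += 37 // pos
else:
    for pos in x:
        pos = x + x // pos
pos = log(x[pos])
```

pos = x + x // pos

Transformed code:
x = process(0) // 0 * (process(6) // 6)
x = process(pos) // pos * (process(1) // 1)
x = 18 // 14 - x[1]
pos = pos * (x // 7)
pos = 20
if pos >= 33:
    x = x + 37 // pos
else:
    for pos in x:
        pos = x + x // pos
pos = log(x[pos])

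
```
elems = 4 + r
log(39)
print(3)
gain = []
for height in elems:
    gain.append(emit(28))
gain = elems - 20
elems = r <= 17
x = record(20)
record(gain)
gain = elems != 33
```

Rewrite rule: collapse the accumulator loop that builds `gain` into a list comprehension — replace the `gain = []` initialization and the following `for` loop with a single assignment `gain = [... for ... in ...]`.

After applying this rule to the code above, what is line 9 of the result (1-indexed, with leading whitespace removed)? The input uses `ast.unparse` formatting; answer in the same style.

gain = elems != 33

Transformed code:
elems = 4 + r
log(39)
print(3)
gain = [emit(28) for height in elems]
gain = elems - 20
elems = r <= 17
x = record(20)
record(gain)
gain = elems != 33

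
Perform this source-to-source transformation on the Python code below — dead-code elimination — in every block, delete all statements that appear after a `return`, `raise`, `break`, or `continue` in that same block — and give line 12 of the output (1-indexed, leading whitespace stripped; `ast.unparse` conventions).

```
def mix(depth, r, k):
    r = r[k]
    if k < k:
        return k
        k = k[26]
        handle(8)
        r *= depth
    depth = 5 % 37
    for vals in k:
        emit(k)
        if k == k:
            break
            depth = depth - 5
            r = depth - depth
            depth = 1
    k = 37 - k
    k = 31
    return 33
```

return 33

Transformed code:
def mix(depth, r, k):
    r = r[k]
    if k < k:
        return k
    depth = 5 % 37
    for vals in k:
        emit(k)
        if k == k:
            break
    k = 37 - k
    k = 31
    return 33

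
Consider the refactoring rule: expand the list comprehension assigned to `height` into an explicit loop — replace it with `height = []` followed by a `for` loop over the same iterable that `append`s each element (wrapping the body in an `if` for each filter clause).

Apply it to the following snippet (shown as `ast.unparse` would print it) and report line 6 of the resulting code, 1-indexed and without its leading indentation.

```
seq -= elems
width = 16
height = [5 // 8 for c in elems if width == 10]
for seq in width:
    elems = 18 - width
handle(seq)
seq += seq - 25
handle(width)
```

Transformed code:
seq -= elems
width = 16
height = []
for c in elems:
    if width == 10:
        height.append(5 // 8)
for seq in width:
    elems = 18 - width
handle(seq)
seq += seq - 25
handle(width)

height.append(5 // 8)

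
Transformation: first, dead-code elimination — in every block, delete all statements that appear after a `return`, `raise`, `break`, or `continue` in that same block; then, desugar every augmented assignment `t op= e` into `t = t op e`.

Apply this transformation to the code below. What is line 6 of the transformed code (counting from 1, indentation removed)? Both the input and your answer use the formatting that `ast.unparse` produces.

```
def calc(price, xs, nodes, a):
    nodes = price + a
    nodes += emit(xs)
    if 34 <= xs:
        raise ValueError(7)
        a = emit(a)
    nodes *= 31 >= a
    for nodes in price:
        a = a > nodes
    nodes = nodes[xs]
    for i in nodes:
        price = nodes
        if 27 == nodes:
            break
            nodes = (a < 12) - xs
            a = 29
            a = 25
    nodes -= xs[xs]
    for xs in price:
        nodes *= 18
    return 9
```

nodes = nodes * (31 >= a)

Transformed code:
def calc(price, xs, nodes, a):
    nodes = price + a
    nodes = nodes + emit(xs)
    if 34 <= xs:
        raise ValueError(7)
    nodes = nodes * (31 >= a)
    for nodes in price:
        a = a > nodes
    nodes = nodes[xs]
    for i in nodes:
        price = nodes
        if 27 == nodes:
            break
    nodes = nodes - xs[xs]
    for xs in price:
        nodes = nodes * 18
    return 9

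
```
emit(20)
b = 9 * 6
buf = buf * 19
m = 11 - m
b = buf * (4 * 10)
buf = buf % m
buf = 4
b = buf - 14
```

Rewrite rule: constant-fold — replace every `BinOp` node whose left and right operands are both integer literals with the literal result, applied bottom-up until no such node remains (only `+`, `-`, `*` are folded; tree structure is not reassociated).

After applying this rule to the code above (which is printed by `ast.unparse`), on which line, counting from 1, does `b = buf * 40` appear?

Transformed code:
emit(20)
b = 54
buf = buf * 19
m = 11 - m
b = buf * 40
buf = buf % m
buf = 4
b = buf - 14

5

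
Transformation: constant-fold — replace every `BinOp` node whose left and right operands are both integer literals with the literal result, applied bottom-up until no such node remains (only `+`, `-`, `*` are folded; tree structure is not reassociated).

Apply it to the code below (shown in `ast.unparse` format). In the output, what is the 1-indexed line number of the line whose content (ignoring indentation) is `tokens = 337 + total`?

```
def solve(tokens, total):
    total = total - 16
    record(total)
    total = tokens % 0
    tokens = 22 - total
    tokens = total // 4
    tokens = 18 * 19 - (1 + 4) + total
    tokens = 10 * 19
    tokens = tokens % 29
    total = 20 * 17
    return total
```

7

Transformed code:
def solve(tokens, total):
    total = total - 16
    record(total)
    total = tokens % 0
    tokens = 22 - total
    tokens = total // 4
    tokens = 337 + total
    tokens = 190
    tokens = tokens % 29
    total = 340
    return total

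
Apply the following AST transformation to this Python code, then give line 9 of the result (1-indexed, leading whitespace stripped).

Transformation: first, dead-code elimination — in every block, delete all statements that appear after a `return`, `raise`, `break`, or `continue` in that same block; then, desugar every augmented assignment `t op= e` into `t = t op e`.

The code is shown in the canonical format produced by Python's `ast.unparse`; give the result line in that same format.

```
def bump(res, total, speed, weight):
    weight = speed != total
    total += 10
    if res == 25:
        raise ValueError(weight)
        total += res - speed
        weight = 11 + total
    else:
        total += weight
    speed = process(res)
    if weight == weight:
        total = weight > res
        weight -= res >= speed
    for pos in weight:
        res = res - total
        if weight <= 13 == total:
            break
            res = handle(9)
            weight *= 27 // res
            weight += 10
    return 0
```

if weight == weight:

Transformed code:
def bump(res, total, speed, weight):
    weight = speed != total
    total = total + 10
    if res == 25:
        raise ValueError(weight)
    else:
        total = total + weight
    speed = process(res)
    if weight == weight:
        total = weight > res
        weight = weight - (res >= speed)
    for pos in weight:
        res = res - total
        if weight <= 13 == total:
            break
    return 0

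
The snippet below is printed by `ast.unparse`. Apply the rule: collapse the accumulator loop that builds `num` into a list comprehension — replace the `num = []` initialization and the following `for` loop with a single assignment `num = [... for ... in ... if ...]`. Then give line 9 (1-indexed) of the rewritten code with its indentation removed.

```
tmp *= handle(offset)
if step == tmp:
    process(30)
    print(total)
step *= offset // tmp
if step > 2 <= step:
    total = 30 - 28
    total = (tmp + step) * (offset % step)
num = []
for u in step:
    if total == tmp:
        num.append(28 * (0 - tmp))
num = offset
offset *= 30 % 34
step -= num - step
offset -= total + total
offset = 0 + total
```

Transformed code:
tmp *= handle(offset)
if step == tmp:
    process(30)
    print(total)
step *= offset // tmp
if step > 2 <= step:
    total = 30 - 28
    total = (tmp + step) * (offset % step)
num = [28 * (0 - tmp) for u in step if total == tmp]
num = offset
offset *= 30 % 34
step -= num - step
offset -= total + total
offset = 0 + total

num = [28 * (0 - tmp) for u in step if total == tmp]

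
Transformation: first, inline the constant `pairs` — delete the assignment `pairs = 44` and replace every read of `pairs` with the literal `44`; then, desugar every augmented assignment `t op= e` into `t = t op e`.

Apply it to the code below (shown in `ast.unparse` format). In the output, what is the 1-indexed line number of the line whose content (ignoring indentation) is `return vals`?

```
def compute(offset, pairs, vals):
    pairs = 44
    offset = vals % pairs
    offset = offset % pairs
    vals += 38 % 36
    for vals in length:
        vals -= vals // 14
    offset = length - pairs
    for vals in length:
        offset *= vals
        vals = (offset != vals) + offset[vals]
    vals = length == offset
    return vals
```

Transformed code:
def compute(offset, pairs, vals):
    offset = vals % 44
    offset = offset % 44
    vals = vals + 38 % 36
    for vals in length:
        vals = vals - vals // 14
    offset = length - 44
    for vals in length:
        offset = offset * vals
        vals = (offset != vals) + offset[vals]
    vals = length == offset
    return vals

12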